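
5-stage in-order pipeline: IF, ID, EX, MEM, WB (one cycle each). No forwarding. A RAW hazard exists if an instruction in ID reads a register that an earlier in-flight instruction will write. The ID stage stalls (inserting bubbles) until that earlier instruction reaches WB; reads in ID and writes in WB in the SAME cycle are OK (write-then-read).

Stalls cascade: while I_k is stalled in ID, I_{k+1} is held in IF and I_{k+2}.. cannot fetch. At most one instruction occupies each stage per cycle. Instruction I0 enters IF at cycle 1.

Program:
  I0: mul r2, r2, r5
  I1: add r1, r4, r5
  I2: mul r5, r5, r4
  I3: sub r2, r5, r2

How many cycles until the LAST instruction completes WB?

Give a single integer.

I0 mul r2 <- r2,r5: IF@1 ID@2 stall=0 (-) EX@3 MEM@4 WB@5
I1 add r1 <- r4,r5: IF@2 ID@3 stall=0 (-) EX@4 MEM@5 WB@6
I2 mul r5 <- r5,r4: IF@3 ID@4 stall=0 (-) EX@5 MEM@6 WB@7
I3 sub r2 <- r5,r2: IF@4 ID@5 stall=2 (RAW on I2.r5 (WB@7)) EX@8 MEM@9 WB@10

Answer: 10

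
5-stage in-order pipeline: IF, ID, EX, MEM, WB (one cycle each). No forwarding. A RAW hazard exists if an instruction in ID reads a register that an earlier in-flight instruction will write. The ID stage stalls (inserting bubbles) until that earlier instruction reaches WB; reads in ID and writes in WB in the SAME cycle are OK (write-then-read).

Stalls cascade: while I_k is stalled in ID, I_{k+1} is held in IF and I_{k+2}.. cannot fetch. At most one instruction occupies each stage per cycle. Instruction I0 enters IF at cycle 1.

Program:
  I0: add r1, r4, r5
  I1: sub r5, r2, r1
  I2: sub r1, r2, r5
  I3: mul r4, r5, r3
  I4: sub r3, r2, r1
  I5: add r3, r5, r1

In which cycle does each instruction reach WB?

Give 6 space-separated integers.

Answer: 5 8 11 12 14 15

Derivation:
I0 add r1 <- r4,r5: IF@1 ID@2 stall=0 (-) EX@3 MEM@4 WB@5
I1 sub r5 <- r2,r1: IF@2 ID@3 stall=2 (RAW on I0.r1 (WB@5)) EX@6 MEM@7 WB@8
I2 sub r1 <- r2,r5: IF@3 ID@6 stall=2 (RAW on I1.r5 (WB@8)) EX@9 MEM@10 WB@11
I3 mul r4 <- r5,r3: IF@6 ID@9 stall=0 (-) EX@10 MEM@11 WB@12
I4 sub r3 <- r2,r1: IF@9 ID@10 stall=1 (RAW on I2.r1 (WB@11)) EX@12 MEM@13 WB@14
I5 add r3 <- r5,r1: IF@10 ID@12 stall=0 (-) EX@13 MEM@14 WB@15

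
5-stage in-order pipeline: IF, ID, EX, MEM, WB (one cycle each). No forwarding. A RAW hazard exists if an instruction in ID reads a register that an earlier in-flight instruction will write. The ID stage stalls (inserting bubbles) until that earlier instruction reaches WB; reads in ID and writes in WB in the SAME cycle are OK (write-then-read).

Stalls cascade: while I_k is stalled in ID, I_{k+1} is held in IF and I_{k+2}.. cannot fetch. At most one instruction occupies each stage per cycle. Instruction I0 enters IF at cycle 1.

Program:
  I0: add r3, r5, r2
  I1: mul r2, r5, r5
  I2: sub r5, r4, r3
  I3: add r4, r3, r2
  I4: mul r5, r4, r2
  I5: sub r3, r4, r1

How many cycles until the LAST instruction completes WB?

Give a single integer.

I0 add r3 <- r5,r2: IF@1 ID@2 stall=0 (-) EX@3 MEM@4 WB@5
I1 mul r2 <- r5,r5: IF@2 ID@3 stall=0 (-) EX@4 MEM@5 WB@6
I2 sub r5 <- r4,r3: IF@3 ID@4 stall=1 (RAW on I0.r3 (WB@5)) EX@6 MEM@7 WB@8
I3 add r4 <- r3,r2: IF@4 ID@6 stall=0 (-) EX@7 MEM@8 WB@9
I4 mul r5 <- r4,r2: IF@6 ID@7 stall=2 (RAW on I3.r4 (WB@9)) EX@10 MEM@11 WB@12
I5 sub r3 <- r4,r1: IF@7 ID@10 stall=0 (-) EX@11 MEM@12 WB@13

Answer: 13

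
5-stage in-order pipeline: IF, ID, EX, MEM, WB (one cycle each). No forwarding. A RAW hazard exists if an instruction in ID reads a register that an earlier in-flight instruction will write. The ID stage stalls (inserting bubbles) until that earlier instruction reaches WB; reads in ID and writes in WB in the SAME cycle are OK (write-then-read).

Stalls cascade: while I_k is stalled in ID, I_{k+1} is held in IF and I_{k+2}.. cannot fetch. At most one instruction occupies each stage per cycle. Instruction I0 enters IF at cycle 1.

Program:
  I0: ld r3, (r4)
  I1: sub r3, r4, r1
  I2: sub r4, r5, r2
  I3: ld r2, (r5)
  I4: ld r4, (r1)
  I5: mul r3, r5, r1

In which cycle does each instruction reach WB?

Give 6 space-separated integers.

Answer: 5 6 7 8 9 10

Derivation:
I0 ld r3 <- r4: IF@1 ID@2 stall=0 (-) EX@3 MEM@4 WB@5
I1 sub r3 <- r4,r1: IF@2 ID@3 stall=0 (-) EX@4 MEM@5 WB@6
I2 sub r4 <- r5,r2: IF@3 ID@4 stall=0 (-) EX@5 MEM@6 WB@7
I3 ld r2 <- r5: IF@4 ID@5 stall=0 (-) EX@6 MEM@7 WB@8
I4 ld r4 <- r1: IF@5 ID@6 stall=0 (-) EX@7 MEM@8 WB@9
I5 mul r3 <- r5,r1: IF@6 ID@7 stall=0 (-) EX@8 MEM@9 WB@10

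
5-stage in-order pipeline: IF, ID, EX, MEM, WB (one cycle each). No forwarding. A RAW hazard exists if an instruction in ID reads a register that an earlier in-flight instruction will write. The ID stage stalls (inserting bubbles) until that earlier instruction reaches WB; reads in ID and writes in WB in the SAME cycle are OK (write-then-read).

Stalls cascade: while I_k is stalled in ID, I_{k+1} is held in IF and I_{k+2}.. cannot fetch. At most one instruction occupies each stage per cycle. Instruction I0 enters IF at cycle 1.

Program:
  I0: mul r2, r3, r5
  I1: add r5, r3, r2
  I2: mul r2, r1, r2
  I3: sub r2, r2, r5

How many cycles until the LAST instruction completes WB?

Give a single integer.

I0 mul r2 <- r3,r5: IF@1 ID@2 stall=0 (-) EX@3 MEM@4 WB@5
I1 add r5 <- r3,r2: IF@2 ID@3 stall=2 (RAW on I0.r2 (WB@5)) EX@6 MEM@7 WB@8
I2 mul r2 <- r1,r2: IF@3 ID@6 stall=0 (-) EX@7 MEM@8 WB@9
I3 sub r2 <- r2,r5: IF@6 ID@7 stall=2 (RAW on I2.r2 (WB@9)) EX@10 MEM@11 WB@12

Answer: 12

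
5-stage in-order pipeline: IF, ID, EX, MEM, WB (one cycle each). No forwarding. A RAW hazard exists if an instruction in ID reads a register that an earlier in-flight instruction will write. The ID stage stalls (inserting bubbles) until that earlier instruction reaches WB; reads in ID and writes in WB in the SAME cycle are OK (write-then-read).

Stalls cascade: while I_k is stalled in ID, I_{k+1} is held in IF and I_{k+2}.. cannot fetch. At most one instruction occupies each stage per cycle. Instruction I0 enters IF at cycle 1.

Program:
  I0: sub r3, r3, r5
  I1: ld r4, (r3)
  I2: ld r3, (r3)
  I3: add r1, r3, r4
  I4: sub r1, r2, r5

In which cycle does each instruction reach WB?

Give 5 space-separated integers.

Answer: 5 8 9 12 13

Derivation:
I0 sub r3 <- r3,r5: IF@1 ID@2 stall=0 (-) EX@3 MEM@4 WB@5
I1 ld r4 <- r3: IF@2 ID@3 stall=2 (RAW on I0.r3 (WB@5)) EX@6 MEM@7 WB@8
I2 ld r3 <- r3: IF@3 ID@6 stall=0 (-) EX@7 MEM@8 WB@9
I3 add r1 <- r3,r4: IF@6 ID@7 stall=2 (RAW on I2.r3 (WB@9)) EX@10 MEM@11 WB@12
I4 sub r1 <- r2,r5: IF@7 ID@10 stall=0 (-) EX@11 MEM@12 WB@13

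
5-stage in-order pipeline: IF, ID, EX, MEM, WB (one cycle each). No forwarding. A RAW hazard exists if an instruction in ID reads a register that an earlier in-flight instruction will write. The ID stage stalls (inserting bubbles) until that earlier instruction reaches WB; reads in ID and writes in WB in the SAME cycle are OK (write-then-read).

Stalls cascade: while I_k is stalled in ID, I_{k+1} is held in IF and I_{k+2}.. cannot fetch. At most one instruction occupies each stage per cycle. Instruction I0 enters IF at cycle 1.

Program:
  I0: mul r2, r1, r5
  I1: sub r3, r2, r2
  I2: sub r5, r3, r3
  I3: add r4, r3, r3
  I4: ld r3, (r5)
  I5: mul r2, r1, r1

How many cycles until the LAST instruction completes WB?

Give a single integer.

Answer: 15

Derivation:
I0 mul r2 <- r1,r5: IF@1 ID@2 stall=0 (-) EX@3 MEM@4 WB@5
I1 sub r3 <- r2,r2: IF@2 ID@3 stall=2 (RAW on I0.r2 (WB@5)) EX@6 MEM@7 WB@8
I2 sub r5 <- r3,r3: IF@3 ID@6 stall=2 (RAW on I1.r3 (WB@8)) EX@9 MEM@10 WB@11
I3 add r4 <- r3,r3: IF@6 ID@9 stall=0 (-) EX@10 MEM@11 WB@12
I4 ld r3 <- r5: IF@9 ID@10 stall=1 (RAW on I2.r5 (WB@11)) EX@12 MEM@13 WB@14
I5 mul r2 <- r1,r1: IF@10 ID@12 stall=0 (-) EX@13 MEM@14 WB@15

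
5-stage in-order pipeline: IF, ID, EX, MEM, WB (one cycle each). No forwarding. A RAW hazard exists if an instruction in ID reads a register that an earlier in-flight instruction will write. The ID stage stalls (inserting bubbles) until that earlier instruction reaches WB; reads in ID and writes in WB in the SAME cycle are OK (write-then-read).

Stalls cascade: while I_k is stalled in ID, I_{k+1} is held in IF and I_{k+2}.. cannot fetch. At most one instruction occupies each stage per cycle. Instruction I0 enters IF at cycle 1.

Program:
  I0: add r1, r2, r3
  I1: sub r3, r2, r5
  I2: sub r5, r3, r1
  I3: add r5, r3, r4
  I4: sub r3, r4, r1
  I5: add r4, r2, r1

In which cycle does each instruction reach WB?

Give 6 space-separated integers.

Answer: 5 6 9 10 11 12

Derivation:
I0 add r1 <- r2,r3: IF@1 ID@2 stall=0 (-) EX@3 MEM@4 WB@5
I1 sub r3 <- r2,r5: IF@2 ID@3 stall=0 (-) EX@4 MEM@5 WB@6
I2 sub r5 <- r3,r1: IF@3 ID@4 stall=2 (RAW on I1.r3 (WB@6)) EX@7 MEM@8 WB@9
I3 add r5 <- r3,r4: IF@4 ID@7 stall=0 (-) EX@8 MEM@9 WB@10
I4 sub r3 <- r4,r1: IF@7 ID@8 stall=0 (-) EX@9 MEM@10 WB@11
I5 add r4 <- r2,r1: IF@8 ID@9 stall=0 (-) EX@10 MEM@11 WB@12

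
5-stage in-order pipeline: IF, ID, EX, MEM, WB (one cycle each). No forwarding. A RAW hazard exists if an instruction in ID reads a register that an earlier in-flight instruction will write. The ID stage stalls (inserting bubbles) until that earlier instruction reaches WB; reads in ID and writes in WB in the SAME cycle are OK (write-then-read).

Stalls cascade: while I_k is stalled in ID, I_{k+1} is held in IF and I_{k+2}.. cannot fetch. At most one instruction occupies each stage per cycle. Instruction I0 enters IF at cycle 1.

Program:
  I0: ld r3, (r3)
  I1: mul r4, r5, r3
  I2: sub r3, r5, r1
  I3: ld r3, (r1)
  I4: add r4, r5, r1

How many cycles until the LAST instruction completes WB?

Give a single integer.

I0 ld r3 <- r3: IF@1 ID@2 stall=0 (-) EX@3 MEM@4 WB@5
I1 mul r4 <- r5,r3: IF@2 ID@3 stall=2 (RAW on I0.r3 (WB@5)) EX@6 MEM@7 WB@8
I2 sub r3 <- r5,r1: IF@3 ID@6 stall=0 (-) EX@7 MEM@8 WB@9
I3 ld r3 <- r1: IF@6 ID@7 stall=0 (-) EX@8 MEM@9 WB@10
I4 add r4 <- r5,r1: IF@7 ID@8 stall=0 (-) EX@9 MEM@10 WB@11

Answer: 11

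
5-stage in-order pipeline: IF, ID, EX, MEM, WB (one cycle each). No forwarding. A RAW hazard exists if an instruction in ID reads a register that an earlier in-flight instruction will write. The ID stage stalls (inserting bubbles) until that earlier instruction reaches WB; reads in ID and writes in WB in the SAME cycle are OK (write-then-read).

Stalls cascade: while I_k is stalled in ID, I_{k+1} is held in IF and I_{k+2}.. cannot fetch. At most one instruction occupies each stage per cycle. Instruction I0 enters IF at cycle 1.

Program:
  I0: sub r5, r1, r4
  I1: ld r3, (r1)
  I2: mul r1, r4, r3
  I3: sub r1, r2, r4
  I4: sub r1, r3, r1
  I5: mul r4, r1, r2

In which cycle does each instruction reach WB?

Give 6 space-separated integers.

I0 sub r5 <- r1,r4: IF@1 ID@2 stall=0 (-) EX@3 MEM@4 WB@5
I1 ld r3 <- r1: IF@2 ID@3 stall=0 (-) EX@4 MEM@5 WB@6
I2 mul r1 <- r4,r3: IF@3 ID@4 stall=2 (RAW on I1.r3 (WB@6)) EX@7 MEM@8 WB@9
I3 sub r1 <- r2,r4: IF@4 ID@7 stall=0 (-) EX@8 MEM@9 WB@10
I4 sub r1 <- r3,r1: IF@7 ID@8 stall=2 (RAW on I3.r1 (WB@10)) EX@11 MEM@12 WB@13
I5 mul r4 <- r1,r2: IF@8 ID@11 stall=2 (RAW on I4.r1 (WB@13)) EX@14 MEM@15 WB@16

Answer: 5 6 9 10 13 16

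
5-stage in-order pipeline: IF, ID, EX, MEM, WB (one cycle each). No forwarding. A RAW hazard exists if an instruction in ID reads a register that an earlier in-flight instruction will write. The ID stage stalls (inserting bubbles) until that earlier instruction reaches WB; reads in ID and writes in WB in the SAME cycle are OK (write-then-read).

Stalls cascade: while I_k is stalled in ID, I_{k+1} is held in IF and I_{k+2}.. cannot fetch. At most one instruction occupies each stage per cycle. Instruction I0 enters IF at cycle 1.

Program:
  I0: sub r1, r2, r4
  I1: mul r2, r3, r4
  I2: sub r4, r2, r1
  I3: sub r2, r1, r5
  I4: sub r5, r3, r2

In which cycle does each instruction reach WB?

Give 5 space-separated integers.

Answer: 5 6 9 10 13

Derivation:
I0 sub r1 <- r2,r4: IF@1 ID@2 stall=0 (-) EX@3 MEM@4 WB@5
I1 mul r2 <- r3,r4: IF@2 ID@3 stall=0 (-) EX@4 MEM@5 WB@6
I2 sub r4 <- r2,r1: IF@3 ID@4 stall=2 (RAW on I1.r2 (WB@6)) EX@7 MEM@8 WB@9
I3 sub r2 <- r1,r5: IF@4 ID@7 stall=0 (-) EX@8 MEM@9 WB@10
I4 sub r5 <- r3,r2: IF@7 ID@8 stall=2 (RAW on I3.r2 (WB@10)) EX@11 MEM@12 WB@13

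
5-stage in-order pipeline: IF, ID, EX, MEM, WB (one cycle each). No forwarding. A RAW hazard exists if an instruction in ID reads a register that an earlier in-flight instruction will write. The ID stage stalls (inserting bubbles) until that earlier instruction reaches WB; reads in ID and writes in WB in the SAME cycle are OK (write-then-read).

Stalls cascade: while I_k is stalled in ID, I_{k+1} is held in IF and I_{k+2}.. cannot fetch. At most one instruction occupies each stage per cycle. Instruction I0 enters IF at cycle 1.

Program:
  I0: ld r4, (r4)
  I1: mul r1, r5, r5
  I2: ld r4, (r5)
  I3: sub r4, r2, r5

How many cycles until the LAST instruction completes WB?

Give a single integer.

Answer: 8

Derivation:
I0 ld r4 <- r4: IF@1 ID@2 stall=0 (-) EX@3 MEM@4 WB@5
I1 mul r1 <- r5,r5: IF@2 ID@3 stall=0 (-) EX@4 MEM@5 WB@6
I2 ld r4 <- r5: IF@3 ID@4 stall=0 (-) EX@5 MEM@6 WB@7
I3 sub r4 <- r2,r5: IF@4 ID@5 stall=0 (-) EX@6 MEM@7 WB@8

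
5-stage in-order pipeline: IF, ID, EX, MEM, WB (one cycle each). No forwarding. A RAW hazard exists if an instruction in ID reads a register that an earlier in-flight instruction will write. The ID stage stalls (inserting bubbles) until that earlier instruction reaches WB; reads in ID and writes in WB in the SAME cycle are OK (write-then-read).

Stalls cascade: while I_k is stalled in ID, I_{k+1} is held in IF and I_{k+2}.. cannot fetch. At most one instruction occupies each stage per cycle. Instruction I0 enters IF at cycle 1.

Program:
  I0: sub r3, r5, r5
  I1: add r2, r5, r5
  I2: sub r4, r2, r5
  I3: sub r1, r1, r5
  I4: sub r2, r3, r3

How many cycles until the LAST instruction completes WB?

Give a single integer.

Answer: 11

Derivation:
I0 sub r3 <- r5,r5: IF@1 ID@2 stall=0 (-) EX@3 MEM@4 WB@5
I1 add r2 <- r5,r5: IF@2 ID@3 stall=0 (-) EX@4 MEM@5 WB@6
I2 sub r4 <- r2,r5: IF@3 ID@4 stall=2 (RAW on I1.r2 (WB@6)) EX@7 MEM@8 WB@9
I3 sub r1 <- r1,r5: IF@4 ID@7 stall=0 (-) EX@8 MEM@9 WB@10
I4 sub r2 <- r3,r3: IF@7 ID@8 stall=0 (-) EX@9 MEM@10 WB@11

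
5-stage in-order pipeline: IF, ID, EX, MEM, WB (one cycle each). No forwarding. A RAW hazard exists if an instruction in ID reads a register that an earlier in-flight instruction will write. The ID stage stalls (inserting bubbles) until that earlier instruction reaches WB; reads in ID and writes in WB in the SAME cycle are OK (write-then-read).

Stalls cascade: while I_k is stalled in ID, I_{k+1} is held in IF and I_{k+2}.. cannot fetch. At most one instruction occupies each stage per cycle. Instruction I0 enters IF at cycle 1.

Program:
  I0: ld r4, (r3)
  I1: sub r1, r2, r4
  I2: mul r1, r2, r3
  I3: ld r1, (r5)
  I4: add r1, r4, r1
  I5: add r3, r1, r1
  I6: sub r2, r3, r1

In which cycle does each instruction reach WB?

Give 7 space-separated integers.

Answer: 5 8 9 10 13 16 19

Derivation:
I0 ld r4 <- r3: IF@1 ID@2 stall=0 (-) EX@3 MEM@4 WB@5
I1 sub r1 <- r2,r4: IF@2 ID@3 stall=2 (RAW on I0.r4 (WB@5)) EX@6 MEM@7 WB@8
I2 mul r1 <- r2,r3: IF@3 ID@6 stall=0 (-) EX@7 MEM@8 WB@9
I3 ld r1 <- r5: IF@6 ID@7 stall=0 (-) EX@8 MEM@9 WB@10
I4 add r1 <- r4,r1: IF@7 ID@8 stall=2 (RAW on I3.r1 (WB@10)) EX@11 MEM@12 WB@13
I5 add r3 <- r1,r1: IF@8 ID@11 stall=2 (RAW on I4.r1 (WB@13)) EX@14 MEM@15 WB@16
I6 sub r2 <- r3,r1: IF@11 ID@14 stall=2 (RAW on I5.r3 (WB@16)) EX@17 MEM@18 WB@19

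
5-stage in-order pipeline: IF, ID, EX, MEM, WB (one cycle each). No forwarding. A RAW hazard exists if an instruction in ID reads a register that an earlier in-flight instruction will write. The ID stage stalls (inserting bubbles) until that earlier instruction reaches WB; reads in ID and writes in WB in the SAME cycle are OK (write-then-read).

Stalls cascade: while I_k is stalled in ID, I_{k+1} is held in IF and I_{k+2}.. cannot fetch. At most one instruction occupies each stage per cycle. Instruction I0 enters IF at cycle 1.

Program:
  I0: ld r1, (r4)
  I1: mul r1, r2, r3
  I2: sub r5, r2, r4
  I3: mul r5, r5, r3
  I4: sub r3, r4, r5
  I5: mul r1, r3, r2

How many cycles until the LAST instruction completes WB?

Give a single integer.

I0 ld r1 <- r4: IF@1 ID@2 stall=0 (-) EX@3 MEM@4 WB@5
I1 mul r1 <- r2,r3: IF@2 ID@3 stall=0 (-) EX@4 MEM@5 WB@6
I2 sub r5 <- r2,r4: IF@3 ID@4 stall=0 (-) EX@5 MEM@6 WB@7
I3 mul r5 <- r5,r3: IF@4 ID@5 stall=2 (RAW on I2.r5 (WB@7)) EX@8 MEM@9 WB@10
I4 sub r3 <- r4,r5: IF@5 ID@8 stall=2 (RAW on I3.r5 (WB@10)) EX@11 MEM@12 WB@13
I5 mul r1 <- r3,r2: IF@8 ID@11 stall=2 (RAW on I4.r3 (WB@13)) EX@14 MEM@15 WB@16

Answer: 16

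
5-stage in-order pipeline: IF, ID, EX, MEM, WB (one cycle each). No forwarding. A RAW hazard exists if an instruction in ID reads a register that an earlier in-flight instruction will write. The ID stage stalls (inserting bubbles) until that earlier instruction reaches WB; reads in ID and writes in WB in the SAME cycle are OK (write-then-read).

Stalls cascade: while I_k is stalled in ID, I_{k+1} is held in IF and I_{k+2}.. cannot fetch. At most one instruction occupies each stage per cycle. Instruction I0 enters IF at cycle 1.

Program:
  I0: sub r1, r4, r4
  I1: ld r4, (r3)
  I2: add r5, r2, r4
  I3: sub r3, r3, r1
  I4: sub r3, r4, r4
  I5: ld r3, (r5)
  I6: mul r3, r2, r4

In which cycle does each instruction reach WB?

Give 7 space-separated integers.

Answer: 5 6 9 10 11 12 13

Derivation:
I0 sub r1 <- r4,r4: IF@1 ID@2 stall=0 (-) EX@3 MEM@4 WB@5
I1 ld r4 <- r3: IF@2 ID@3 stall=0 (-) EX@4 MEM@5 WB@6
I2 add r5 <- r2,r4: IF@3 ID@4 stall=2 (RAW on I1.r4 (WB@6)) EX@7 MEM@8 WB@9
I3 sub r3 <- r3,r1: IF@4 ID@7 stall=0 (-) EX@8 MEM@9 WB@10
I4 sub r3 <- r4,r4: IF@7 ID@8 stall=0 (-) EX@9 MEM@10 WB@11
I5 ld r3 <- r5: IF@8 ID@9 stall=0 (-) EX@10 MEM@11 WB@12
I6 mul r3 <- r2,r4: IF@9 ID@10 stall=0 (-) EX@11 MEM@12 WB@13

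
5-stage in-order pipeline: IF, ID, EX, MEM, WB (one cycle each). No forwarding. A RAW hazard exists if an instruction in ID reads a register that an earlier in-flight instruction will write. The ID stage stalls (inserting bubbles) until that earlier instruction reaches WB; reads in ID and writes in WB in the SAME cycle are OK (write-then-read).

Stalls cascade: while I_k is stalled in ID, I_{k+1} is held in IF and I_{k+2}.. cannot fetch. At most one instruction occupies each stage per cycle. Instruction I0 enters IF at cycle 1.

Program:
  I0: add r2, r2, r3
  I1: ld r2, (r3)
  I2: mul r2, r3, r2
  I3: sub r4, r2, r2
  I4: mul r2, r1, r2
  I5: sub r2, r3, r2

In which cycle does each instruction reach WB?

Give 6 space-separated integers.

I0 add r2 <- r2,r3: IF@1 ID@2 stall=0 (-) EX@3 MEM@4 WB@5
I1 ld r2 <- r3: IF@2 ID@3 stall=0 (-) EX@4 MEM@5 WB@6
I2 mul r2 <- r3,r2: IF@3 ID@4 stall=2 (RAW on I1.r2 (WB@6)) EX@7 MEM@8 WB@9
I3 sub r4 <- r2,r2: IF@4 ID@7 stall=2 (RAW on I2.r2 (WB@9)) EX@10 MEM@11 WB@12
I4 mul r2 <- r1,r2: IF@7 ID@10 stall=0 (-) EX@11 MEM@12 WB@13
I5 sub r2 <- r3,r2: IF@10 ID@11 stall=2 (RAW on I4.r2 (WB@13)) EX@14 MEM@15 WB@16

Answer: 5 6 9 12 13 16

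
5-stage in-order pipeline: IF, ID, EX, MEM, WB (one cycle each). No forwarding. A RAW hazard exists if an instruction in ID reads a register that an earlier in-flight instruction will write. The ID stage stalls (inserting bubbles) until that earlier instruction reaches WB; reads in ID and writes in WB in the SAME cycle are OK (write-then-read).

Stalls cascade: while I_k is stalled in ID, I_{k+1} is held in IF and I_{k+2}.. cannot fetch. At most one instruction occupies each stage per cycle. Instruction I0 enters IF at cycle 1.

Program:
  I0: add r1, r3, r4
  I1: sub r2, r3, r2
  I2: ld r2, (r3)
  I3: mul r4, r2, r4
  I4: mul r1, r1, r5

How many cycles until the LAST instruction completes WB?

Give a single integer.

Answer: 11

Derivation:
I0 add r1 <- r3,r4: IF@1 ID@2 stall=0 (-) EX@3 MEM@4 WB@5
I1 sub r2 <- r3,r2: IF@2 ID@3 stall=0 (-) EX@4 MEM@5 WB@6
I2 ld r2 <- r3: IF@3 ID@4 stall=0 (-) EX@5 MEM@6 WB@7
I3 mul r4 <- r2,r4: IF@4 ID@5 stall=2 (RAW on I2.r2 (WB@7)) EX@8 MEM@9 WB@10
I4 mul r1 <- r1,r5: IF@5 ID@8 stall=0 (-) EX@9 MEM@10 WB@11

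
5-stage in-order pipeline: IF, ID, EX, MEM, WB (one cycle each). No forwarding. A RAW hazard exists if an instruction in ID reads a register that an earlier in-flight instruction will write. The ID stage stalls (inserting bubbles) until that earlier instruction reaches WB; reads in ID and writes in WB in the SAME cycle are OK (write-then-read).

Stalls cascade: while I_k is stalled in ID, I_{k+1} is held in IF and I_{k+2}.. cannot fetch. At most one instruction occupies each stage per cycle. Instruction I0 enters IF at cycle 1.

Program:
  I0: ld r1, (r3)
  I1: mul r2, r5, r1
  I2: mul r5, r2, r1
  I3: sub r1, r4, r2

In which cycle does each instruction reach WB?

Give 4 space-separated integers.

Answer: 5 8 11 12

Derivation:
I0 ld r1 <- r3: IF@1 ID@2 stall=0 (-) EX@3 MEM@4 WB@5
I1 mul r2 <- r5,r1: IF@2 ID@3 stall=2 (RAW on I0.r1 (WB@5)) EX@6 MEM@7 WB@8
I2 mul r5 <- r2,r1: IF@3 ID@6 stall=2 (RAW on I1.r2 (WB@8)) EX@9 MEM@10 WB@11
I3 sub r1 <- r4,r2: IF@6 ID@9 stall=0 (-) EX@10 MEM@11 WB@12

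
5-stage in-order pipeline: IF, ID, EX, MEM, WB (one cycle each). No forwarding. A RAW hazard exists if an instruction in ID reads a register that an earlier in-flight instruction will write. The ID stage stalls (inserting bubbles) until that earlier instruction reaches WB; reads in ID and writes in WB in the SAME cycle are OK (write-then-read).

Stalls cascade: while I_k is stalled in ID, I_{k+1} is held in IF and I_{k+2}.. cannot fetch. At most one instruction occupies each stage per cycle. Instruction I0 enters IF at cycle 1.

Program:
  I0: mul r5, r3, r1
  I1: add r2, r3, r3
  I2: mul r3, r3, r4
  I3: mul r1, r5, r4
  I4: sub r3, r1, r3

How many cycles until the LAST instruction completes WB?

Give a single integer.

I0 mul r5 <- r3,r1: IF@1 ID@2 stall=0 (-) EX@3 MEM@4 WB@5
I1 add r2 <- r3,r3: IF@2 ID@3 stall=0 (-) EX@4 MEM@5 WB@6
I2 mul r3 <- r3,r4: IF@3 ID@4 stall=0 (-) EX@5 MEM@6 WB@7
I3 mul r1 <- r5,r4: IF@4 ID@5 stall=0 (-) EX@6 MEM@7 WB@8
I4 sub r3 <- r1,r3: IF@5 ID@6 stall=2 (RAW on I3.r1 (WB@8)) EX@9 MEM@10 WB@11

Answer: 11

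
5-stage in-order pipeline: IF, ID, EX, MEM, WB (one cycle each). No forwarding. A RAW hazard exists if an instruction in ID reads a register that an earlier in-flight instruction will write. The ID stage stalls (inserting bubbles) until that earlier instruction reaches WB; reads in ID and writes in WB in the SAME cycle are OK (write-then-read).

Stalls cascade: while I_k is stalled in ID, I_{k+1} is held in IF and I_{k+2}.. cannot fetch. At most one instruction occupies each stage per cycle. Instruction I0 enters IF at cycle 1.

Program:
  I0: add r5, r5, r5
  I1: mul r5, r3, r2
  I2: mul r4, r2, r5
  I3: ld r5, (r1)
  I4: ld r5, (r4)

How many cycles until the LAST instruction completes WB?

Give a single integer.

I0 add r5 <- r5,r5: IF@1 ID@2 stall=0 (-) EX@3 MEM@4 WB@5
I1 mul r5 <- r3,r2: IF@2 ID@3 stall=0 (-) EX@4 MEM@5 WB@6
I2 mul r4 <- r2,r5: IF@3 ID@4 stall=2 (RAW on I1.r5 (WB@6)) EX@7 MEM@8 WB@9
I3 ld r5 <- r1: IF@4 ID@7 stall=0 (-) EX@8 MEM@9 WB@10
I4 ld r5 <- r4: IF@7 ID@8 stall=1 (RAW on I2.r4 (WB@9)) EX@10 MEM@11 WB@12

Answer: 12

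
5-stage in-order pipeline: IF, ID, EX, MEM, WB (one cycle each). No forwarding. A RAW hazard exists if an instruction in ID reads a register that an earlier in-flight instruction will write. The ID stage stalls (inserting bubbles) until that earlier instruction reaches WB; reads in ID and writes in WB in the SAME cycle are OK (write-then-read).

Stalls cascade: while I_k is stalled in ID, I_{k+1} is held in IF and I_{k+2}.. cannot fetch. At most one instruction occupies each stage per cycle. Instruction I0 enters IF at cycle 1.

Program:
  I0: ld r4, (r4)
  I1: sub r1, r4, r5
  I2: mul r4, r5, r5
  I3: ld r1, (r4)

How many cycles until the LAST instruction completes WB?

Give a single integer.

Answer: 12

Derivation:
I0 ld r4 <- r4: IF@1 ID@2 stall=0 (-) EX@3 MEM@4 WB@5
I1 sub r1 <- r4,r5: IF@2 ID@3 stall=2 (RAW on I0.r4 (WB@5)) EX@6 MEM@7 WB@8
I2 mul r4 <- r5,r5: IF@3 ID@6 stall=0 (-) EX@7 MEM@8 WB@9
I3 ld r1 <- r4: IF@6 ID@7 stall=2 (RAW on I2.r4 (WB@9)) EX@10 MEM@11 WB@12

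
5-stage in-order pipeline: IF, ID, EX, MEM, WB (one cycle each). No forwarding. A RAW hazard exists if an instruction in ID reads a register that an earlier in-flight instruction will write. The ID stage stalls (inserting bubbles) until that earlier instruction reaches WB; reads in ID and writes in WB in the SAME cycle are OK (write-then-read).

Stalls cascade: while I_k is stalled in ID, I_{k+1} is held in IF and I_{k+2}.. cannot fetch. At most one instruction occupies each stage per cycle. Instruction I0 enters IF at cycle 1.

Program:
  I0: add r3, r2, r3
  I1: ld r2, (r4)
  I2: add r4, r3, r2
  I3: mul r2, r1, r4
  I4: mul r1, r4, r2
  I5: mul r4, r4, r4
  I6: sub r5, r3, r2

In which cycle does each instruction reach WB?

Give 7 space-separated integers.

I0 add r3 <- r2,r3: IF@1 ID@2 stall=0 (-) EX@3 MEM@4 WB@5
I1 ld r2 <- r4: IF@2 ID@3 stall=0 (-) EX@4 MEM@5 WB@6
I2 add r4 <- r3,r2: IF@3 ID@4 stall=2 (RAW on I1.r2 (WB@6)) EX@7 MEM@8 WB@9
I3 mul r2 <- r1,r4: IF@4 ID@7 stall=2 (RAW on I2.r4 (WB@9)) EX@10 MEM@11 WB@12
I4 mul r1 <- r4,r2: IF@7 ID@10 stall=2 (RAW on I3.r2 (WB@12)) EX@13 MEM@14 WB@15
I5 mul r4 <- r4,r4: IF@10 ID@13 stall=0 (-) EX@14 MEM@15 WB@16
I6 sub r5 <- r3,r2: IF@13 ID@14 stall=0 (-) EX@15 MEM@16 WB@17

Answer: 5 6 9 12 15 16 17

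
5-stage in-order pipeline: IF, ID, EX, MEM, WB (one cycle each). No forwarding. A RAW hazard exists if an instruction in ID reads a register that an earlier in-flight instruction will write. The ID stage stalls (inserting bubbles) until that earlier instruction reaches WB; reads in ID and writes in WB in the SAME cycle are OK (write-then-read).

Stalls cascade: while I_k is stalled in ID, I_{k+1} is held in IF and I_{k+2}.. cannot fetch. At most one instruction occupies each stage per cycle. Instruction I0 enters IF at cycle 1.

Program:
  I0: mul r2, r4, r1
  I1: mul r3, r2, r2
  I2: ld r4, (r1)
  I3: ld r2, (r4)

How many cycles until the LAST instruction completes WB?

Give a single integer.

Answer: 12

Derivation:
I0 mul r2 <- r4,r1: IF@1 ID@2 stall=0 (-) EX@3 MEM@4 WB@5
I1 mul r3 <- r2,r2: IF@2 ID@3 stall=2 (RAW on I0.r2 (WB@5)) EX@6 MEM@7 WB@8
I2 ld r4 <- r1: IF@3 ID@6 stall=0 (-) EX@7 MEM@8 WB@9
I3 ld r2 <- r4: IF@6 ID@7 stall=2 (RAW on I2.r4 (WB@9)) EX@10 MEM@11 WB@12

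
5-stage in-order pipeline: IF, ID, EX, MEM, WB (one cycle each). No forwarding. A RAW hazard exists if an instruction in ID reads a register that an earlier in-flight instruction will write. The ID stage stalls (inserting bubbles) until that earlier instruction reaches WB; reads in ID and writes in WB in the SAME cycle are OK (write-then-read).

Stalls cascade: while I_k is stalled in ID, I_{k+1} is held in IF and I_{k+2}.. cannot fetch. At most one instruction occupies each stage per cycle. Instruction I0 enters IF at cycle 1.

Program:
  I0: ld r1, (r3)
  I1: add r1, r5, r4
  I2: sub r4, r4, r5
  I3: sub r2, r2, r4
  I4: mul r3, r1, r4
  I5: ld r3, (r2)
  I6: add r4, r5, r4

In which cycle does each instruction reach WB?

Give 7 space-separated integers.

I0 ld r1 <- r3: IF@1 ID@2 stall=0 (-) EX@3 MEM@4 WB@5
I1 add r1 <- r5,r4: IF@2 ID@3 stall=0 (-) EX@4 MEM@5 WB@6
I2 sub r4 <- r4,r5: IF@3 ID@4 stall=0 (-) EX@5 MEM@6 WB@7
I3 sub r2 <- r2,r4: IF@4 ID@5 stall=2 (RAW on I2.r4 (WB@7)) EX@8 MEM@9 WB@10
I4 mul r3 <- r1,r4: IF@5 ID@8 stall=0 (-) EX@9 MEM@10 WB@11
I5 ld r3 <- r2: IF@8 ID@9 stall=1 (RAW on I3.r2 (WB@10)) EX@11 MEM@12 WB@13
I6 add r4 <- r5,r4: IF@9 ID@11 stall=0 (-) EX@12 MEM@13 WB@14

Answer: 5 6 7 10 11 13 14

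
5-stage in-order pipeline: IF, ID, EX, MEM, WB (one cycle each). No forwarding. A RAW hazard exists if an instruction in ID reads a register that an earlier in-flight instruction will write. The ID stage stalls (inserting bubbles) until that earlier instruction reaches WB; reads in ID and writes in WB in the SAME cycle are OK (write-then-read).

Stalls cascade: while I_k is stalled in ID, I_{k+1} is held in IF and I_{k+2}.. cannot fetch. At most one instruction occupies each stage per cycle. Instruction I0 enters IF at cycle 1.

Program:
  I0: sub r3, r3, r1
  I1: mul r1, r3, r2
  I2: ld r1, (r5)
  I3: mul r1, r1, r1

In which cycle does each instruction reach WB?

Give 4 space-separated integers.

I0 sub r3 <- r3,r1: IF@1 ID@2 stall=0 (-) EX@3 MEM@4 WB@5
I1 mul r1 <- r3,r2: IF@2 ID@3 stall=2 (RAW on I0.r3 (WB@5)) EX@6 MEM@7 WB@8
I2 ld r1 <- r5: IF@3 ID@6 stall=0 (-) EX@7 MEM@8 WB@9
I3 mul r1 <- r1,r1: IF@6 ID@7 stall=2 (RAW on I2.r1 (WB@9)) EX@10 MEM@11 WB@12

Answer: 5 8 9 12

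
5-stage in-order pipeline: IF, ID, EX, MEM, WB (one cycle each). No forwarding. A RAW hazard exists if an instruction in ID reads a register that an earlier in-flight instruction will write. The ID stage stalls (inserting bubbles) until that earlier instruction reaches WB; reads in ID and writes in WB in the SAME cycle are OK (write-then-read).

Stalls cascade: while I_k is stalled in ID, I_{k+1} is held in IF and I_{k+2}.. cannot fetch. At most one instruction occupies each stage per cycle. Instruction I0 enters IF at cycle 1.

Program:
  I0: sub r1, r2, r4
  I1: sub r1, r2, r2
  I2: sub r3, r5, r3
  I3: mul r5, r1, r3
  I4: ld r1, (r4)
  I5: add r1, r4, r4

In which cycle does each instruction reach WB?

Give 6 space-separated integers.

I0 sub r1 <- r2,r4: IF@1 ID@2 stall=0 (-) EX@3 MEM@4 WB@5
I1 sub r1 <- r2,r2: IF@2 ID@3 stall=0 (-) EX@4 MEM@5 WB@6
I2 sub r3 <- r5,r3: IF@3 ID@4 stall=0 (-) EX@5 MEM@6 WB@7
I3 mul r5 <- r1,r3: IF@4 ID@5 stall=2 (RAW on I2.r3 (WB@7)) EX@8 MEM@9 WB@10
I4 ld r1 <- r4: IF@5 ID@8 stall=0 (-) EX@9 MEM@10 WB@11
I5 add r1 <- r4,r4: IF@8 ID@9 stall=0 (-) EX@10 MEM@11 WB@12

Answer: 5 6 7 10 11 12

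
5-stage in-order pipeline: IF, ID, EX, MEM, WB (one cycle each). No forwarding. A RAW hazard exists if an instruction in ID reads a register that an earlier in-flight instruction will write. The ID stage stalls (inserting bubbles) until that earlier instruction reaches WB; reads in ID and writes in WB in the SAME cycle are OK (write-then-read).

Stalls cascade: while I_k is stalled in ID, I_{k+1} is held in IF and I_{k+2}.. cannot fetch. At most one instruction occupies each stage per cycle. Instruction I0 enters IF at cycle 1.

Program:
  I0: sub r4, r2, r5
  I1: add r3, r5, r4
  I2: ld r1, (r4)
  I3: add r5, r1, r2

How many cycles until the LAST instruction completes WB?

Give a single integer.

Answer: 12

Derivation:
I0 sub r4 <- r2,r5: IF@1 ID@2 stall=0 (-) EX@3 MEM@4 WB@5
I1 add r3 <- r5,r4: IF@2 ID@3 stall=2 (RAW on I0.r4 (WB@5)) EX@6 MEM@7 WB@8
I2 ld r1 <- r4: IF@3 ID@6 stall=0 (-) EX@7 MEM@8 WB@9
I3 add r5 <- r1,r2: IF@6 ID@7 stall=2 (RAW on I2.r1 (WB@9)) EX@10 MEM@11 WB@12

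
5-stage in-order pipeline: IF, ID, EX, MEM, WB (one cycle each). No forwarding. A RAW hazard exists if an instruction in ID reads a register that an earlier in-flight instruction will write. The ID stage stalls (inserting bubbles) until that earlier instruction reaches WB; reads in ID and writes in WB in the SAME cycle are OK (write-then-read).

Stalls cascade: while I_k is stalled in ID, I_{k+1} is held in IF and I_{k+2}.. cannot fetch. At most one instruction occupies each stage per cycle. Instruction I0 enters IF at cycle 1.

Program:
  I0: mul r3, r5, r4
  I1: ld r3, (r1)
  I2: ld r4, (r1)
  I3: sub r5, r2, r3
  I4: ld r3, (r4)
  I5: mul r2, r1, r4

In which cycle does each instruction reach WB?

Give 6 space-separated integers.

I0 mul r3 <- r5,r4: IF@1 ID@2 stall=0 (-) EX@3 MEM@4 WB@5
I1 ld r3 <- r1: IF@2 ID@3 stall=0 (-) EX@4 MEM@5 WB@6
I2 ld r4 <- r1: IF@3 ID@4 stall=0 (-) EX@5 MEM@6 WB@7
I3 sub r5 <- r2,r3: IF@4 ID@5 stall=1 (RAW on I1.r3 (WB@6)) EX@7 MEM@8 WB@9
I4 ld r3 <- r4: IF@5 ID@7 stall=0 (-) EX@8 MEM@9 WB@10
I5 mul r2 <- r1,r4: IF@7 ID@8 stall=0 (-) EX@9 MEM@10 WB@11

Answer: 5 6 7 9 10 11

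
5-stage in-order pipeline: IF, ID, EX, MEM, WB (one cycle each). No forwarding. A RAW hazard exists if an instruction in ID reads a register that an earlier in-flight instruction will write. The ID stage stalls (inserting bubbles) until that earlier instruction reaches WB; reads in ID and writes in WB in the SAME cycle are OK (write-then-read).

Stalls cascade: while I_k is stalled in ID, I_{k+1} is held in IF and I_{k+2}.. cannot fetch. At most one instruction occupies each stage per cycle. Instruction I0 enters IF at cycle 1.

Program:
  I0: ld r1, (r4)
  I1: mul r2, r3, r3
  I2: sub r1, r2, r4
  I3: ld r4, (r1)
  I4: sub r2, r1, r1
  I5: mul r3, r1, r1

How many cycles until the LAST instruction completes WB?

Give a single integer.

I0 ld r1 <- r4: IF@1 ID@2 stall=0 (-) EX@3 MEM@4 WB@5
I1 mul r2 <- r3,r3: IF@2 ID@3 stall=0 (-) EX@4 MEM@5 WB@6
I2 sub r1 <- r2,r4: IF@3 ID@4 stall=2 (RAW on I1.r2 (WB@6)) EX@7 MEM@8 WB@9
I3 ld r4 <- r1: IF@4 ID@7 stall=2 (RAW on I2.r1 (WB@9)) EX@10 MEM@11 WB@12
I4 sub r2 <- r1,r1: IF@7 ID@10 stall=0 (-) EX@11 MEM@12 WB@13
I5 mul r3 <- r1,r1: IF@10 ID@11 stall=0 (-) EX@12 MEM@13 WB@14

Answer: 14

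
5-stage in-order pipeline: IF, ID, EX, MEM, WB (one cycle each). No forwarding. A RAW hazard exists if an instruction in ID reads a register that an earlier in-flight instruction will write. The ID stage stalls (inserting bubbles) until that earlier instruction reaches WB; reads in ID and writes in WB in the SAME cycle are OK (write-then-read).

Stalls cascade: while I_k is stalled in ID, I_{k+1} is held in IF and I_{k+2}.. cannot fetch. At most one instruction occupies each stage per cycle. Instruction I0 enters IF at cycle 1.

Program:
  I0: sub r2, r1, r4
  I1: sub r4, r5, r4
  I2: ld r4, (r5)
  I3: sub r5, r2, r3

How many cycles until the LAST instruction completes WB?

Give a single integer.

I0 sub r2 <- r1,r4: IF@1 ID@2 stall=0 (-) EX@3 MEM@4 WB@5
I1 sub r4 <- r5,r4: IF@2 ID@3 stall=0 (-) EX@4 MEM@5 WB@6
I2 ld r4 <- r5: IF@3 ID@4 stall=0 (-) EX@5 MEM@6 WB@7
I3 sub r5 <- r2,r3: IF@4 ID@5 stall=0 (-) EX@6 MEM@7 WB@8

Answer: 8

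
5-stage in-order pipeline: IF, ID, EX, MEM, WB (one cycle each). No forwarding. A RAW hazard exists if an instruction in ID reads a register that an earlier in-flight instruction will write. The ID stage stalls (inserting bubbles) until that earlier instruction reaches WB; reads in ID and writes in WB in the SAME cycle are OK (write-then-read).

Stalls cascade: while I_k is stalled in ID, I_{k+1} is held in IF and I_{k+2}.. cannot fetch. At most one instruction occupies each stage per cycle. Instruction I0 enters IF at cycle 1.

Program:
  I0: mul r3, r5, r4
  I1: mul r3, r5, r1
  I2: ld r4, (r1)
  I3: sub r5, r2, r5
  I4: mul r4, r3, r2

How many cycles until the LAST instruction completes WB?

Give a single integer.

Answer: 9

Derivation:
I0 mul r3 <- r5,r4: IF@1 ID@2 stall=0 (-) EX@3 MEM@4 WB@5
I1 mul r3 <- r5,r1: IF@2 ID@3 stall=0 (-) EX@4 MEM@5 WB@6
I2 ld r4 <- r1: IF@3 ID@4 stall=0 (-) EX@5 MEM@6 WB@7
I3 sub r5 <- r2,r5: IF@4 ID@5 stall=0 (-) EX@6 MEM@7 WB@8
I4 mul r4 <- r3,r2: IF@5 ID@6 stall=0 (-) EX@7 MEM@8 WB@9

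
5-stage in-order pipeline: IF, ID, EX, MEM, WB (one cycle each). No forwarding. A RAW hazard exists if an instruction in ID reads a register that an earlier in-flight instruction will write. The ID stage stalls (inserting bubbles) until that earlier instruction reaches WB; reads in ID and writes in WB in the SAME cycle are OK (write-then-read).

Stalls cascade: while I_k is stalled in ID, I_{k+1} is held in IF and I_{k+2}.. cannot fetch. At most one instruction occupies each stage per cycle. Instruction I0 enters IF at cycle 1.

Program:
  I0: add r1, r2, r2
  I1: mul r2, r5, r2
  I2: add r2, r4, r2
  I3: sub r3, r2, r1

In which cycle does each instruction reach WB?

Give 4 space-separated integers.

Answer: 5 6 9 12

Derivation:
I0 add r1 <- r2,r2: IF@1 ID@2 stall=0 (-) EX@3 MEM@4 WB@5
I1 mul r2 <- r5,r2: IF@2 ID@3 stall=0 (-) EX@4 MEM@5 WB@6
I2 add r2 <- r4,r2: IF@3 ID@4 stall=2 (RAW on I1.r2 (WB@6)) EX@7 MEM@8 WB@9
I3 sub r3 <- r2,r1: IF@4 ID@7 stall=2 (RAW on I2.r2 (WB@9)) EX@10 MEM@11 WB@12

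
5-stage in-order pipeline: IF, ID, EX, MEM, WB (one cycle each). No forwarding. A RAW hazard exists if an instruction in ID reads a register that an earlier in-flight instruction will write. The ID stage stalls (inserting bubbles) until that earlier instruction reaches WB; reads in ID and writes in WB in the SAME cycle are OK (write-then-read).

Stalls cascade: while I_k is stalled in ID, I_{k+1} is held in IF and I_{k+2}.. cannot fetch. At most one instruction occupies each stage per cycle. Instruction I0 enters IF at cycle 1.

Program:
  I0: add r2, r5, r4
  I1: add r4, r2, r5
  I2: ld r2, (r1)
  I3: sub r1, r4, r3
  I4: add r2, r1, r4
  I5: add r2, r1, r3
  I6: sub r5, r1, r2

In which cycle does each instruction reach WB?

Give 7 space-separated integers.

Answer: 5 8 9 11 14 15 18

Derivation:
I0 add r2 <- r5,r4: IF@1 ID@2 stall=0 (-) EX@3 MEM@4 WB@5
I1 add r4 <- r2,r5: IF@2 ID@3 stall=2 (RAW on I0.r2 (WB@5)) EX@6 MEM@7 WB@8
I2 ld r2 <- r1: IF@3 ID@6 stall=0 (-) EX@7 MEM@8 WB@9
I3 sub r1 <- r4,r3: IF@6 ID@7 stall=1 (RAW on I1.r4 (WB@8)) EX@9 MEM@10 WB@11
I4 add r2 <- r1,r4: IF@7 ID@9 stall=2 (RAW on I3.r1 (WB@11)) EX@12 MEM@13 WB@14
I5 add r2 <- r1,r3: IF@9 ID@12 stall=0 (-) EX@13 MEM@14 WB@15
I6 sub r5 <- r1,r2: IF@12 ID@13 stall=2 (RAW on I5.r2 (WB@15)) EX@16 MEM@17 WB@18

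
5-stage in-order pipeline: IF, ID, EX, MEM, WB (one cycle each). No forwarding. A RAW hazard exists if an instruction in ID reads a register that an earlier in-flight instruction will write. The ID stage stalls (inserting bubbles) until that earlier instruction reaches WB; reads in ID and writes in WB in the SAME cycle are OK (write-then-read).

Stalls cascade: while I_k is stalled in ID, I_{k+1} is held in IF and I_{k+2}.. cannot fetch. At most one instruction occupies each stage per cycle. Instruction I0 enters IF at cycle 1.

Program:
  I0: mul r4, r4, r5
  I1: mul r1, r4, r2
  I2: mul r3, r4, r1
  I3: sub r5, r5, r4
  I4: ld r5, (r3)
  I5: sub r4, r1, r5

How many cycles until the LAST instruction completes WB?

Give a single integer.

I0 mul r4 <- r4,r5: IF@1 ID@2 stall=0 (-) EX@3 MEM@4 WB@5
I1 mul r1 <- r4,r2: IF@2 ID@3 stall=2 (RAW on I0.r4 (WB@5)) EX@6 MEM@7 WB@8
I2 mul r3 <- r4,r1: IF@3 ID@6 stall=2 (RAW on I1.r1 (WB@8)) EX@9 MEM@10 WB@11
I3 sub r5 <- r5,r4: IF@6 ID@9 stall=0 (-) EX@10 MEM@11 WB@12
I4 ld r5 <- r3: IF@9 ID@10 stall=1 (RAW on I2.r3 (WB@11)) EX@12 MEM@13 WB@14
I5 sub r4 <- r1,r5: IF@10 ID@12 stall=2 (RAW on I4.r5 (WB@14)) EX@15 MEM@16 WB@17

Answer: 17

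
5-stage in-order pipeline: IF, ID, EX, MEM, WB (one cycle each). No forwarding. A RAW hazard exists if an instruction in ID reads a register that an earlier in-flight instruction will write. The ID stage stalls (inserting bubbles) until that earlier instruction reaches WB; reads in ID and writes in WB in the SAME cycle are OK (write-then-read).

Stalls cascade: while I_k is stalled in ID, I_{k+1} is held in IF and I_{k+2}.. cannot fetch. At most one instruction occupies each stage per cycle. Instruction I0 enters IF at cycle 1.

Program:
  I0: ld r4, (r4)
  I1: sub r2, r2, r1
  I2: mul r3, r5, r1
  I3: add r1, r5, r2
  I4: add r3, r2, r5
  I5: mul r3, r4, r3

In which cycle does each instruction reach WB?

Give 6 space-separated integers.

I0 ld r4 <- r4: IF@1 ID@2 stall=0 (-) EX@3 MEM@4 WB@5
I1 sub r2 <- r2,r1: IF@2 ID@3 stall=0 (-) EX@4 MEM@5 WB@6
I2 mul r3 <- r5,r1: IF@3 ID@4 stall=0 (-) EX@5 MEM@6 WB@7
I3 add r1 <- r5,r2: IF@4 ID@5 stall=1 (RAW on I1.r2 (WB@6)) EX@7 MEM@8 WB@9
I4 add r3 <- r2,r5: IF@5 ID@7 stall=0 (-) EX@8 MEM@9 WB@10
I5 mul r3 <- r4,r3: IF@7 ID@8 stall=2 (RAW on I4.r3 (WB@10)) EX@11 MEM@12 WB@13

Answer: 5 6 7 9 10 13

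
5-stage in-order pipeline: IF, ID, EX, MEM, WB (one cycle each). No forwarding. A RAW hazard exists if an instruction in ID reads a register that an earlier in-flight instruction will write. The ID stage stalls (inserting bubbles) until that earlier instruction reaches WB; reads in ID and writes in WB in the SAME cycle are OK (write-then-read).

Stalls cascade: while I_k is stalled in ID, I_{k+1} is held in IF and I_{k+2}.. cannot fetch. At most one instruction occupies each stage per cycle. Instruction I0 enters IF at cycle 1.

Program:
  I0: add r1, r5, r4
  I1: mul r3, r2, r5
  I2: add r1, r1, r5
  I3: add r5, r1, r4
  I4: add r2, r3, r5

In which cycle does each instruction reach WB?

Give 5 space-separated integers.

I0 add r1 <- r5,r4: IF@1 ID@2 stall=0 (-) EX@3 MEM@4 WB@5
I1 mul r3 <- r2,r5: IF@2 ID@3 stall=0 (-) EX@4 MEM@5 WB@6
I2 add r1 <- r1,r5: IF@3 ID@4 stall=1 (RAW on I0.r1 (WB@5)) EX@6 MEM@7 WB@8
I3 add r5 <- r1,r4: IF@4 ID@6 stall=2 (RAW on I2.r1 (WB@8)) EX@9 MEM@10 WB@11
I4 add r2 <- r3,r5: IF@6 ID@9 stall=2 (RAW on I3.r5 (WB@11)) EX@12 MEM@13 WB@14

Answer: 5 6 8 11 14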